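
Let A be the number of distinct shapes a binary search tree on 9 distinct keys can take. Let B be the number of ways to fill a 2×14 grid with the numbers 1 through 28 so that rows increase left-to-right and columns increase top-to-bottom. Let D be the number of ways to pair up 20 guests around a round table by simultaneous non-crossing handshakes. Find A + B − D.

Rooted binary trees with 9 nodes (each child slot possibly empty) number C_9. So A = C_9 = 4862.
Standard Young tableaux of shape 2×n are counted by C_n; here n = 14. So B = C_14 = 2674440.
Non-crossing handshake pairings of 2n people are counted by C_n; 20 people gives n = 10. So D = C_10 = 16796.
A + B − D = 4862 + 2674440 − 16796 = 2662506.

2662506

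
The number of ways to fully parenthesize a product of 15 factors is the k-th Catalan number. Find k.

14

Ways to associate a product of 15 factors correspond to binary trees on 15 leaves, so the count is C_14.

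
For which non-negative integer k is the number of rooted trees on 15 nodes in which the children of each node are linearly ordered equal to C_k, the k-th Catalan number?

A rooted plane tree on 15 nodes has 14 edges, and such trees are counted by C_14.

14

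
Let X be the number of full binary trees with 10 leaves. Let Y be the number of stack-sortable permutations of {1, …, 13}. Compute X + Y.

A full binary tree with L leaves has L−1 internal nodes and is counted by C_{L−1}; L = 10 gives C_9. So X = C_9 = 4862.
Stack-sortable permutations are exactly the 231-avoiding ones, counted by C_n; here n = 13. So Y = C_13 = 742900.
X + Y = 4862 + 742900 = 747762.

747762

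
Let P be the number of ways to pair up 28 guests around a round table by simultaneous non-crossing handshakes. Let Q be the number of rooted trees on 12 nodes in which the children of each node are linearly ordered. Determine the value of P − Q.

2615654

With 28 = 2·14 people, non-crossing handshake pairings are non-crossing perfect matchings on a circle, counted by C_14. So P = C_14 = 2674440.
Rooted ordered (plane) trees on m nodes have m−1 edges and are counted by C_{m−1}; m = 12 gives C_11. So Q = C_11 = 58786.
P − Q = 2674440 − 58786 = 2615654.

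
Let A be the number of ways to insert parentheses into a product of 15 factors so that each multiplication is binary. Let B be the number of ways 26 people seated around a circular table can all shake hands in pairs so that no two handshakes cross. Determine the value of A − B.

Ways to associate a product of 15 factors correspond to binary trees on 15 leaves, so the count is C_14. So A = C_14 = 2674440.
With 26 = 2·13 people, non-crossing handshake pairings are non-crossing perfect matchings on a circle, counted by C_13. So B = C_13 = 742900.
A − B = 2674440 − 742900 = 1931540.

1931540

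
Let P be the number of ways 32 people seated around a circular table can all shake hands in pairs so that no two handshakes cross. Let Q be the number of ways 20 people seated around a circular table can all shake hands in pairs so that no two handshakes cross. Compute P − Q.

With 32 = 2·16 people, non-crossing handshake pairings are non-crossing perfect matchings on a circle, counted by C_16. So P = C_16 = 35357670.
Non-crossing handshake pairings of 2n people are counted by C_n; 20 people gives n = 10. So Q = C_10 = 16796.
P − Q = 35357670 − 16796 = 35340874.

35340874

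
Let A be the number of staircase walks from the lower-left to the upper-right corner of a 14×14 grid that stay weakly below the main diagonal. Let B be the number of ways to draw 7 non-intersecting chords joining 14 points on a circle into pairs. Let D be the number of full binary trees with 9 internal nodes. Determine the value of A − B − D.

2669149

Sub-diagonal monotone paths from (0,0) to (14,14) biject with Dyck paths of semilength 14, giving C_14. So A = C_14 = 2674440.
Non-crossing perfect matchings of 2n points on a circle are counted by C_n; with 14 points, n = 7. So B = C_7 = 429.
Full binary trees with n internal nodes are counted by C_n; here n = 9. So D = C_9 = 4862.
A − B − D = 2674440 − 429 − 4862 = 2669149.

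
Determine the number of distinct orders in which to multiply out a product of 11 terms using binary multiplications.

Parenthesizations of m factors correspond to full binary trees with m leaves, counted by C_{m−1}; m = 11 gives C_10.
C_10 = C(20,10)/11 = 184756/11 = 16796.

16796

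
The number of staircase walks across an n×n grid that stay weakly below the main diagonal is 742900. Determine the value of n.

13

Such diagonal-avoiding paths in an n×n grid are counted by C_n; 742900 = C_13.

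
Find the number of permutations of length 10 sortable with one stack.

16796

By Knuth's characterisation, the stack-sortable permutations of length 10 are the 231-avoiders, numbering C_10.
C_10 = C_9 · 2(2·9+1)/(9+2) = 4862 · 38/11 = 16796.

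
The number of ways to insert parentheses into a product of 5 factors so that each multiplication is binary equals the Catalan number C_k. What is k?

4

Parenthesizations of m factors correspond to full binary trees with m leaves, counted by C_{m−1}; m = 5 gives C_4.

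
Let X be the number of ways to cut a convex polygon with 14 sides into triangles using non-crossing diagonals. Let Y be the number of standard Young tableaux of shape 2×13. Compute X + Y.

950912

The number of triangulations of a 14-gon is the Catalan number C_12 (index = sides − 2). So X = C_12 = 208012.
By the hook-length formula (or a Dyck-path bijection), SYT of shape 2×13 number C_13. So Y = C_13 = 742900.
X + Y = 208012 + 742900 = 950912.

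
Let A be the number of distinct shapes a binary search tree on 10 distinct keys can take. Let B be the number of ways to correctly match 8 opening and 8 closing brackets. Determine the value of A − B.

15366

There are C_n binary search tree shapes on n keys; with n = 10 that is C_10. So A = C_10 = 16796.
With 8 pairs the number of balanced bracket strings is the Catalan number C_8. So B = C_8 = 1430.
A − B = 16796 − 1430 = 15366.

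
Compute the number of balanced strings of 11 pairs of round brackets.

58786

Balanced strings of n pairs of brackets are counted by C_n; here n = 11.
C_11 = C(22,11)/12 = 705432/12 = 58786.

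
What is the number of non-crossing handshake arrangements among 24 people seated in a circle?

With 24 = 2·12 people, non-crossing handshake pairings are non-crossing perfect matchings on a circle, counted by C_12.
C_12 = C(24,12)/13 = 2704156/13 = 208012.

208012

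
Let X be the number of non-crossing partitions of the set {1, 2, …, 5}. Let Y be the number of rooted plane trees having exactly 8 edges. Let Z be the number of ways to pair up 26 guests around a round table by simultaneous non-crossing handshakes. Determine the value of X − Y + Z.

741512

The non-crossing partitions of [5] form a lattice of size C_5. So X = C_5 = 42.
Rooted ordered trees with n edges are counted by C_n; here n = 8. So Y = C_8 = 1430.
With 26 = 2·13 people, non-crossing handshake pairings are non-crossing perfect matchings on a circle, counted by C_13. So Z = C_13 = 742900.
X − Y + Z = 42 − 1430 + 742900 = 741512.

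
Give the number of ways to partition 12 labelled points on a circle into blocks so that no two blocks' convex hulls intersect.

The non-crossing partitions of [12] form a lattice of size C_12.
C_12 = C(24,12)/13 = 2704156/13 = 208012.

208012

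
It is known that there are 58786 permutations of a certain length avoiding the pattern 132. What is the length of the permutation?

11

Permutations of [n] avoiding a fixed length-3 pattern are counted by C_n. Since C_11 = 58786, the index is 11.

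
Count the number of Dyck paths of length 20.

Dyck paths of semilength n (length 2n) are counted by C_n; here n = 10.
C_10 = C_9 · 2(2·9+1)/(9+2) = 4862 · 38/11 = 16796.

16796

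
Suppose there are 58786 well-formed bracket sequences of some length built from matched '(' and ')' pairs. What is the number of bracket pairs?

Balanced strings of n bracket-pairs are counted by C_n, and C_11 = 58786.

11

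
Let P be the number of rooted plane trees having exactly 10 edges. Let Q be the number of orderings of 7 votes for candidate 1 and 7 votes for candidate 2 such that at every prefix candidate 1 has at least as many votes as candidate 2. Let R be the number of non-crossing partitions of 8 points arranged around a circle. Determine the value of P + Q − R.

15795

Rooted ordered trees with n edges are counted by C_n; here n = 10. So P = C_10 = 16796.
Reading a vote for the leader as '(' and for the other as ')' turns such a sequence into a balanced string of 7 pairs, so the count is C_7. So Q = C_7 = 429.
The non-crossing partitions of [8] form a lattice of size C_8. So R = C_8 = 1430.
P + Q − R = 16796 + 429 − 1430 = 15795.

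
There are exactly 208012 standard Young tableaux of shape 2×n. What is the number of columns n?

12

Standard Young tableaux of shape 2×n are counted by C_n, and C_12 = 208012.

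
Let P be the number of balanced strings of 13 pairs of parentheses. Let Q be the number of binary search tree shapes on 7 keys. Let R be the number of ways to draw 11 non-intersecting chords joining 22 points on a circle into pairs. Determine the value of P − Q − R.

With 13 pairs the number of balanced bracket strings is the Catalan number C_13. So P = C_13 = 742900.
There are C_n binary search tree shapes on n keys; with n = 7 that is C_7. So Q = C_7 = 429.
Pairing 22 circle points by 11 non-crossing chords gives C_11 matchings. So R = C_11 = 58786.
P − Q − R = 742900 − 429 − 58786 = 683685.

683685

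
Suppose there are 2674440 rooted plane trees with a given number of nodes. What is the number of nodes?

15

Rooted ordered trees on m nodes are counted by C_{m−1}, and C_14 = 2674440.
So the index is 14, and the number of nodes is 14 + 1 = 15.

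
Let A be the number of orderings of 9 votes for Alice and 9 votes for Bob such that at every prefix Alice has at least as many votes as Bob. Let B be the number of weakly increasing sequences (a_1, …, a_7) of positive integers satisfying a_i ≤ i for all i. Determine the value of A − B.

Reading a vote for the leader as '(' and for the other as ')' turns such a sequence into a balanced string of 9 pairs, so the count is C_9. So A = C_9 = 4862.
Weakly increasing sequences with a_i ≤ i biject with Dyck paths of semilength 7, so there are C_7. So B = C_7 = 429.
A − B = 4862 − 429 = 4433.

4433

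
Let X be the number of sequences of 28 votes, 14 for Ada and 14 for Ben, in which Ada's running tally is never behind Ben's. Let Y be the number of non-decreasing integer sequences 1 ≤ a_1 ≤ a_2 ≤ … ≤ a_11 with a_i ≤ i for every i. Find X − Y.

Ballot sequences with n votes each where one side never trails are Dyck words, counted by C_n; here n = 14. So X = C_14 = 2674440.
Such sub-staircase sequences of length n are counted by C_n; here n = 11. So Y = C_11 = 58786.
X − Y = 2674440 − 58786 = 2615654.

2615654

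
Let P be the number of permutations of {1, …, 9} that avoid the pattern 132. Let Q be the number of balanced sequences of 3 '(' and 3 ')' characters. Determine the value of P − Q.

For any fixed pattern of length 3, the pattern-avoiding permutations of [9] number C_9. So P = C_9 = 4862.
With 3 pairs the number of balanced bracket strings is the Catalan number C_3. So Q = C_3 = 5.
P − Q = 4862 − 5 = 4857.

4857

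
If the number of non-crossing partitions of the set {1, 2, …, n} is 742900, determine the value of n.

Non-crossing partitions of [n] are counted by C_n; 742900 = C_13.

13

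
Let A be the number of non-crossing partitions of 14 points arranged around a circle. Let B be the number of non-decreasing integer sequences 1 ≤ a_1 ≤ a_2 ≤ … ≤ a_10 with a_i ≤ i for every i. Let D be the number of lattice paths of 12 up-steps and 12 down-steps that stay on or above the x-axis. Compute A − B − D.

2449632

The non-crossing partitions of [14] form a lattice of size C_14. So A = C_14 = 2674440.
Weakly increasing sequences with a_i ≤ i biject with Dyck paths of semilength 10, so there are C_10. So B = C_10 = 16796.
Paths of 12 up- and 12 down-steps that never dip below the axis are Dyck paths; their count is C_12. So D = C_12 = 208012.
A − B − D = 2674440 − 16796 − 208012 = 2449632.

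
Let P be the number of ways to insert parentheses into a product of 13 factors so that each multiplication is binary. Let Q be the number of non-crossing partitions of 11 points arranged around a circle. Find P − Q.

Parenthesizations of m factors correspond to full binary trees with m leaves, counted by C_{m−1}; m = 13 gives C_12. So P = C_12 = 208012.
Non-crossing partitions of an n-element set are counted by C_n; here n = 11. So Q = C_11 = 58786.
P − Q = 208012 − 58786 = 149226.

149226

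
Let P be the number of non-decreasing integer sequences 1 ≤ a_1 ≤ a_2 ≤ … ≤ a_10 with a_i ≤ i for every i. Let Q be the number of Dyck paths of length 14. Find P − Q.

16367

Weakly increasing sequences with a_i ≤ i biject with Dyck paths of semilength 10, so there are C_10. So P = C_10 = 16796.
Paths of 7 up- and 7 down-steps that never dip below the axis are Dyck paths; their count is C_7. So Q = C_7 = 429.
P − Q = 16796 − 429 = 16367.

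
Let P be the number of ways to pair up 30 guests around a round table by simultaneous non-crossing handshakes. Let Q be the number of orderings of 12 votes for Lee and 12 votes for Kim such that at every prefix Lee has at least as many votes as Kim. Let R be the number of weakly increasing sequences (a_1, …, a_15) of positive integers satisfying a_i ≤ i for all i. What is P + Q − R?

Non-crossing handshake pairings of 2n people are counted by C_n; 30 people gives n = 15. So P = C_15 = 9694845.
Reading a vote for the leader as '(' and for the other as ')' turns such a sequence into a balanced string of 12 pairs, so the count is C_12. So Q = C_12 = 208012.
Such sub-staircase sequences of length n are counted by C_n; here n = 15. So R = C_15 = 9694845.
P + Q − R = 9694845 + 208012 − 9694845 = 208012.

208012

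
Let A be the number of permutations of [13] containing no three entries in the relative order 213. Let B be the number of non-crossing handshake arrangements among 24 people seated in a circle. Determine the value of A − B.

For any fixed pattern of length 3, the pattern-avoiding permutations of [13] number C_13. So A = C_13 = 742900.
With 24 = 2·12 people, non-crossing handshake pairings are non-crossing perfect matchings on a circle, counted by C_12. So B = C_12 = 208012.
A − B = 742900 − 208012 = 534888.

534888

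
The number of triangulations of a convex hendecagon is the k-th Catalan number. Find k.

9

Triangulations of a convex m-gon are counted by C_{m−2}; with m = 11 this is C_9.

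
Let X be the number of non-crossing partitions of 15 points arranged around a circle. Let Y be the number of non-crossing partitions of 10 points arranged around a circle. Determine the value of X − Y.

9678049

The non-crossing partitions of [15] form a lattice of size C_15. So X = C_15 = 9694845.
The non-crossing partitions of [10] form a lattice of size C_10. So Y = C_10 = 16796.
X − Y = 9694845 − 16796 = 9678049.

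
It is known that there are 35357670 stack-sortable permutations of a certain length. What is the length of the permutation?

16

Stack-sortable permutations of [n] are counted by C_n. The Catalan number equal to 35357670 is C_16.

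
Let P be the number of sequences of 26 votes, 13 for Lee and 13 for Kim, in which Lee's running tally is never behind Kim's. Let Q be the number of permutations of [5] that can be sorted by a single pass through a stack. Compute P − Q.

Ballot sequences with n votes each where one side never trails are Dyck words, counted by C_n; here n = 13. So P = C_13 = 742900.
By Knuth's characterisation, the stack-sortable permutations of length 5 are the 231-avoiders, numbering C_5. So Q = C_5 = 42.
P − Q = 742900 − 42 = 742858.

742858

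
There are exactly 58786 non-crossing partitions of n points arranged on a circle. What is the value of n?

11

Non-crossing partitions of [n] are counted by C_n, and C_11 = 58786.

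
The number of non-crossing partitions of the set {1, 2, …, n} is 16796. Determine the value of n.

10

Non-crossing partitions of [n] are counted by C_n. Since C_10 = 16796, the index is 10.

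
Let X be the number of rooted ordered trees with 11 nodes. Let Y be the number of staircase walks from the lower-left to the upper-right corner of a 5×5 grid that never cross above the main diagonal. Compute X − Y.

Rooted ordered (plane) trees on m nodes have m−1 edges and are counted by C_{m−1}; m = 11 gives C_10. So X = C_10 = 16796.
Monotone paths in an n×n grid that stay weakly below the diagonal are counted by C_n; here n = 5. So Y = C_5 = 42.
X − Y = 16796 − 42 = 16754.

16754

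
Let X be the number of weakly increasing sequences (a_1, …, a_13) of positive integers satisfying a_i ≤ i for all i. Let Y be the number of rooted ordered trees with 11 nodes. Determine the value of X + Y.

759696

Such sub-staircase sequences of length n are counted by C_n; here n = 13. So X = C_13 = 742900.
A rooted plane tree on 11 nodes has 10 edges, and such trees are counted by C_10. So Y = C_10 = 16796.
X + Y = 742900 + 16796 = 759696.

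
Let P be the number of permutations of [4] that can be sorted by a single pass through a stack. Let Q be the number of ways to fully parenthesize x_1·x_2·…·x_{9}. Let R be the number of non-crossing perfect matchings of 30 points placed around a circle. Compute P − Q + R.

9693429

Stack-sortable permutations are exactly the 231-avoiding ones, counted by C_n; here n = 4. So P = C_4 = 14.
Bracketing 9 factors into binary products is counted by C_{9−1} = C_8. So Q = C_8 = 1430.
Pairing 30 circle points by 15 non-crossing chords gives C_15 matchings. So R = C_15 = 9694845.
P − Q + R = 14 − 1430 + 9694845 = 9693429.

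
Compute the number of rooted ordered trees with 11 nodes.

16796

A rooted plane tree on 11 nodes has 10 edges, and such trees are counted by C_10.
C_10 = C_9 · 2(2·9+1)/(9+2) = 4862 · 38/11 = 16796.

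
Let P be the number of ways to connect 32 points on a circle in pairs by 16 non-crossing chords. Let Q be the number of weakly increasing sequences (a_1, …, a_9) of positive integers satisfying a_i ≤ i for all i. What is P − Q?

35352808

Non-crossing perfect matchings of 2n points on a circle are counted by C_n; with 32 points, n = 16. So P = C_16 = 35357670.
Weakly increasing sequences with a_i ≤ i biject with Dyck paths of semilength 9, so there are C_9. So Q = C_9 = 4862.
P − Q = 35357670 − 4862 = 35352808.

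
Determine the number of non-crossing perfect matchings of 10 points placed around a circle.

Non-crossing perfect matchings of 2n points on a circle are counted by C_n; with 10 points, n = 5.
C_5 = 42.

42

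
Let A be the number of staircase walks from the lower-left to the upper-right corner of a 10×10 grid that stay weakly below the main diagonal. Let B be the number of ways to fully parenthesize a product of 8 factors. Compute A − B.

16367

Sub-diagonal monotone paths from (0,0) to (10,10) biject with Dyck paths of semilength 10, giving C_10. So A = C_10 = 16796.
Parenthesizations of m factors correspond to full binary trees with m leaves, counted by C_{m−1}; m = 8 gives C_7. So B = C_7 = 429.
A − B = 16796 − 429 = 16367.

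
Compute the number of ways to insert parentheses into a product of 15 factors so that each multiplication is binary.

2674440

Parenthesizations of m factors correspond to full binary trees with m leaves, counted by C_{m−1}; m = 15 gives C_14.
C_14 = C(28,14)/15 = 40116600/15 = 2674440.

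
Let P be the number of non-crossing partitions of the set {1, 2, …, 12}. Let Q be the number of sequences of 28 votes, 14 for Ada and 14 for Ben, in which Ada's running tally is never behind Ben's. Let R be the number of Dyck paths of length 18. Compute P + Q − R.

The non-crossing partitions of [12] form a lattice of size C_12. So P = C_12 = 208012.
Reading a vote for the leader as '(' and for the other as ')' turns such a sequence into a balanced string of 14 pairs, so the count is C_14. So Q = C_14 = 2674440.
Paths of 9 up- and 9 down-steps that never dip below the axis are Dyck paths; their count is C_9. So R = C_9 = 4862.
P + Q − R = 208012 + 2674440 − 4862 = 2877590.

2877590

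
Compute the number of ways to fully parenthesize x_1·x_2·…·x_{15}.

2674440

Ways to associate a product of 15 factors correspond to binary trees on 15 leaves, so the count is C_14.
C_14 = C(28,14)/15 = 40116600/15 = 2674440.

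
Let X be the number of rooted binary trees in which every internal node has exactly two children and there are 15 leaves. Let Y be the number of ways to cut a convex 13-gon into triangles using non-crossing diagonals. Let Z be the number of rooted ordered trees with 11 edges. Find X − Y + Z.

2674440

Full binary trees with 15 leaves have 15−1 = 14 internal nodes, so there are C_14 of them. So X = C_14 = 2674440.
Triangulations of a convex m-gon are counted by C_{m−2}; with m = 13 this is C_11. So Y = C_11 = 58786.
Rooted ordered trees with n edges are counted by C_n; here n = 11. So Z = C_11 = 58786.
X − Y + Z = 2674440 − 58786 + 58786 = 2674440.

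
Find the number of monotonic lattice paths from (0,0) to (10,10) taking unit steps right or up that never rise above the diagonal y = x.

Sub-diagonal monotone paths from (0,0) to (10,10) biject with Dyck paths of semilength 10, giving C_10.
C_10 = C_9 · 2(2·9+1)/(9+2) = 4862 · 38/11 = 16796.

16796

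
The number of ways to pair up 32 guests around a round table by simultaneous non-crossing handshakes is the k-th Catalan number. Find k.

16

Non-crossing handshake pairings of 2n people are counted by C_n; 32 people gives n = 16.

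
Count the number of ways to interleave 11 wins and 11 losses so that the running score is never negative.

58786

Reading a vote for the leader as '(' and for the other as ')' turns such a sequence into a balanced string of 11 pairs, so the count is C_11.
C_11 = 58786.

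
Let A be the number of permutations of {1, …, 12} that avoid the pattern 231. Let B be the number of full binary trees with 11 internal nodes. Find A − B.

149226

Permutations of [n] avoiding any single length-3 pattern are counted by C_n; here n = 12. So A = C_12 = 208012.
Full binary trees with n internal nodes are counted by C_n; here n = 11. So B = C_11 = 58786.
A − B = 208012 − 58786 = 149226.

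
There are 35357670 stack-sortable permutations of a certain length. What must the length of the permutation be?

Stack-sortable permutations of [n] are counted by C_n. Since C_16 = 35357670, the index is 16.

16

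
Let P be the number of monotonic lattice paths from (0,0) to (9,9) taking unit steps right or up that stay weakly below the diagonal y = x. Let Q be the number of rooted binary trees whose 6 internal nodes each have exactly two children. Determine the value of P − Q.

4730

Sub-diagonal monotone paths from (0,0) to (9,9) biject with Dyck paths of semilength 9, giving C_9. So P = C_9 = 4862.
Full binary trees with n internal nodes are counted by C_n; here n = 6. So Q = C_6 = 132.
P − Q = 4862 − 132 = 4730.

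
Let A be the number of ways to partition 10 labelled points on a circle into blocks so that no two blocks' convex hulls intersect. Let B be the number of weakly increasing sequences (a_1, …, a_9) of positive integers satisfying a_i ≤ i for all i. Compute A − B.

Non-crossing partitions of an n-element set are counted by C_n; here n = 10. So A = C_10 = 16796.
Such sub-staircase sequences of length n are counted by C_n; here n = 9. So B = C_9 = 4862.
A − B = 16796 − 4862 = 11934.

11934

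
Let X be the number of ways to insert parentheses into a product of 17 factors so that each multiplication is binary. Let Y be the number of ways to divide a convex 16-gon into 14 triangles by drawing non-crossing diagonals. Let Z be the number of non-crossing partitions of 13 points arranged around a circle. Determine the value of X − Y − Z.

Bracketing 17 factors into binary products is counted by C_{17−1} = C_16. So X = C_16 = 35357670.
A convex 16-gon is triangulated into 14 triangles, and the number of such triangulations is the Catalan number C_{16−2} = C_14. So Y = C_14 = 2674440.
The non-crossing partitions of [13] form a lattice of size C_13. So Z = C_13 = 742900.
X − Y − Z = 35357670 − 2674440 − 742900 = 31940330.

31940330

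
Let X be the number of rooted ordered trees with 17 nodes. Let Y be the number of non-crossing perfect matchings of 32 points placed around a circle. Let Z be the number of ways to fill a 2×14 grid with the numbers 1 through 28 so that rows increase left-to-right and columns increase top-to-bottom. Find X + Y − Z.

A rooted plane tree on 17 nodes has 16 edges, and such trees are counted by C_16. So X = C_16 = 35357670.
Pairing 32 circle points by 16 non-crossing chords gives C_16 matchings. So Y = C_16 = 35357670.
By the hook-length formula (or a Dyck-path bijection), SYT of shape 2×14 number C_14. So Z = C_14 = 2674440.
X + Y − Z = 35357670 + 35357670 − 2674440 = 68040900.

68040900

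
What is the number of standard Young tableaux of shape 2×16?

35357670

Standard Young tableaux of shape 2×n are counted by C_n; here n = 16.
C_16 = C(32,16)/17 = 601080390/17 = 35357670.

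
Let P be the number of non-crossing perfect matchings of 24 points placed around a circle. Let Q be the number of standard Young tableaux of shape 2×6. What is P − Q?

207880

Pairing 24 circle points by 12 non-crossing chords gives C_12 matchings. So P = C_12 = 208012.
By the hook-length formula (or a Dyck-path bijection), SYT of shape 2×6 number C_6. So Q = C_6 = 132.
P − Q = 208012 − 132 = 207880.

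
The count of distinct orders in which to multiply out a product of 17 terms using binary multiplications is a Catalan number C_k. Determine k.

Parenthesizations of m factors correspond to full binary trees with m leaves, counted by C_{m−1}; m = 17 gives C_16.

16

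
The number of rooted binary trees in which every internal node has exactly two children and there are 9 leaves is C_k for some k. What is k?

8

Full binary trees with 9 leaves have 9−1 = 8 internal nodes, so there are C_8 of them.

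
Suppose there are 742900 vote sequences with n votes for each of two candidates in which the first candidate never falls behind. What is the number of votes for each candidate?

13

Such ballot sequences with n votes each are counted by C_n. The Catalan number equal to 742900 is C_13.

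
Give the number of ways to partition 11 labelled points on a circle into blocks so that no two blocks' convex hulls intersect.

The non-crossing partitions of [11] form a lattice of size C_11.
C_11 = C_10 · 2(2·10+1)/(10+2) = 16796 · 42/12 = 58786.

58786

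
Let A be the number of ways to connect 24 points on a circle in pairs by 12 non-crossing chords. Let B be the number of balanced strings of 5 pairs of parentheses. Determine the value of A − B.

207970

Non-crossing perfect matchings of 2n points on a circle are counted by C_n; with 24 points, n = 12. So A = C_12 = 208012.
A balanced arrangement of 5 bracket pairs is a Dyck word of semilength 5, so the count is C_5. So B = C_5 = 42.
A − B = 208012 − 42 = 207970.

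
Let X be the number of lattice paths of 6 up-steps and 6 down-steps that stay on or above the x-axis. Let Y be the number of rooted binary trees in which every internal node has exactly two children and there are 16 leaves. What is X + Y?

Paths of 6 up- and 6 down-steps that never dip below the axis are Dyck paths; their count is C_6. So X = C_6 = 132.
A full binary tree with L leaves has L−1 internal nodes and is counted by C_{L−1}; L = 16 gives C_15. So Y = C_15 = 9694845.
X + Y = 132 + 9694845 = 9694977.

9694977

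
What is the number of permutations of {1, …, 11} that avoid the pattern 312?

For any fixed pattern of length 3, the pattern-avoiding permutations of [11] number C_11.
C_11 = 58786.

58786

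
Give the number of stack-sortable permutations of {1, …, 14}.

By Knuth's characterisation, the stack-sortable permutations of length 14 are the 231-avoiders, numbering C_14.
C_14 = C(28,14)/15 = 40116600/15 = 2674440.

2674440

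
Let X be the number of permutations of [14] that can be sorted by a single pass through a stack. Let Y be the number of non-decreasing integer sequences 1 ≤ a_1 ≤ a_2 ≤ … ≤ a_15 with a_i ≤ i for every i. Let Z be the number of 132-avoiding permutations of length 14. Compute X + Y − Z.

Stack-sortable permutations are exactly the 231-avoiding ones, counted by C_n; here n = 14. So X = C_14 = 2674440.
Weakly increasing sequences with a_i ≤ i biject with Dyck paths of semilength 15, so there are C_15. So Y = C_15 = 9694845.
For any fixed pattern of length 3, the pattern-avoiding permutations of [14] number C_14. So Z = C_14 = 2674440.
X + Y − Z = 2674440 + 9694845 − 2674440 = 9694845.

9694845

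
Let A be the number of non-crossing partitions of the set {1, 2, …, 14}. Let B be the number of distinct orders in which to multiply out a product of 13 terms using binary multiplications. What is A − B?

Non-crossing partitions of an n-element set are counted by C_n; here n = 14. So A = C_14 = 2674440.
Parenthesizations of m factors correspond to full binary trees with m leaves, counted by C_{m−1}; m = 13 gives C_12. So B = C_12 = 208012.
A − B = 2674440 − 208012 = 2466428.

2466428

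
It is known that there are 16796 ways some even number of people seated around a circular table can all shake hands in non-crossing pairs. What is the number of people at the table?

Non-crossing handshake pairings of 2n people are counted by C_n; 16796 = C_10.
So n = 10, and there are 2n = 20 people.

20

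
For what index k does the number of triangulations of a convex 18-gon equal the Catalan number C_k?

Triangulations of a convex m-gon are counted by C_{m−2}; with m = 18 this is C_16.

16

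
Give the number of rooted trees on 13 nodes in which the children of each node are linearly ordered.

Rooted ordered (plane) trees on m nodes have m−1 edges and are counted by C_{m−1}; m = 13 gives C_12.
C_12 = C(24,12)/13 = 2704156/13 = 208012.

208012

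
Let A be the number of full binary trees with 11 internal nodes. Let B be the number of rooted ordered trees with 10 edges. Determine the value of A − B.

41990

Full binary trees with n internal nodes are counted by C_n; here n = 11. So A = C_11 = 58786.
Rooted ordered trees with n edges are counted by C_n; here n = 10. So B = C_10 = 16796.
A − B = 58786 − 16796 = 41990.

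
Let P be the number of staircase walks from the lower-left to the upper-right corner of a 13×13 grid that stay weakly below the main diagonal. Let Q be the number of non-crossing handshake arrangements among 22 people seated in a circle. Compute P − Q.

Sub-diagonal monotone paths from (0,0) to (13,13) biject with Dyck paths of semilength 13, giving C_13. So P = C_13 = 742900.
With 22 = 2·11 people, non-crossing handshake pairings are non-crossing perfect matchings on a circle, counted by C_11. So Q = C_11 = 58786.
P − Q = 742900 − 58786 = 684114.

684114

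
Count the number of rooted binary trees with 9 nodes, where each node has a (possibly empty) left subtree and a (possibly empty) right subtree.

Binary trees (left/right distinguished) on n nodes are counted by C_n; here n = 9.
C_9 = C_8 · 2(2·8+1)/(8+2) = 1430 · 34/10 = 4862.

4862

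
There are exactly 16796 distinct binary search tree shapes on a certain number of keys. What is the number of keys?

10

Binary search tree shapes on n keys are counted by C_n. The Catalan number equal to 16796 is C_10.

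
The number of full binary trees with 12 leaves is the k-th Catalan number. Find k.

A full binary tree with L leaves has L−1 internal nodes and is counted by C_{L−1}; L = 12 gives C_11.

11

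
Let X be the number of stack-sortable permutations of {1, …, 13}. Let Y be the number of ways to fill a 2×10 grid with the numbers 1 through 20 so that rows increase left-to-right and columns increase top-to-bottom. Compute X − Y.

By Knuth's characterisation, the stack-sortable permutations of length 13 are the 231-avoiders, numbering C_13. So X = C_13 = 742900.
Standard Young tableaux of shape 2×n are counted by C_n; here n = 10. So Y = C_10 = 16796.
X − Y = 742900 − 16796 = 726104.

726104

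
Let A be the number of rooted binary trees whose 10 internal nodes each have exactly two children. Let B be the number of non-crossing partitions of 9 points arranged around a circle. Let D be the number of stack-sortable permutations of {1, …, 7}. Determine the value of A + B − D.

Full binary trees with n internal nodes are counted by C_n; here n = 10. So A = C_10 = 16796.
The non-crossing partitions of [9] form a lattice of size C_9. So B = C_9 = 4862.
Stack-sortable permutations are exactly the 231-avoiding ones, counted by C_n; here n = 7. So D = C_7 = 429.
A + B − D = 16796 + 4862 − 429 = 21229.

21229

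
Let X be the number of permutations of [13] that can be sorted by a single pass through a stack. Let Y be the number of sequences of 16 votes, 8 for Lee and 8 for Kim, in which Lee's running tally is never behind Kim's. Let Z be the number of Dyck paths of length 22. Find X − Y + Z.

By Knuth's characterisation, the stack-sortable permutations of length 13 are the 231-avoiders, numbering C_13. So X = C_13 = 742900.
Ballot sequences with n votes each where one side never trails are Dyck words, counted by C_n; here n = 8. So Y = C_8 = 1430.
A Dyck path with 11 up-steps and 11 down-steps has semilength 11, so there are C_11 of them. So Z = C_11 = 58786.
X − Y + Z = 742900 − 1430 + 58786 = 800256.

800256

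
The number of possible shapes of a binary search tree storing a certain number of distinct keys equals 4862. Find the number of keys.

Binary search tree shapes on n keys are counted by C_n; 4862 = C_9.

9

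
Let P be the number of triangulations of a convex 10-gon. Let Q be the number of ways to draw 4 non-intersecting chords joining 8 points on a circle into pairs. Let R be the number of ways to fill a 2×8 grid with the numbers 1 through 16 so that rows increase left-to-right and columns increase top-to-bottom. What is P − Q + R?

Triangulations of a convex m-gon are counted by C_{m−2}; with m = 10 this is C_8. So P = C_8 = 1430.
Non-crossing perfect matchings of 2n points on a circle are counted by C_n; with 8 points, n = 4. So Q = C_4 = 14.
By the hook-length formula (or a Dyck-path bijection), SYT of shape 2×8 number C_8. So R = C_8 = 1430.
P − Q + R = 1430 − 14 + 1430 = 2846.

2846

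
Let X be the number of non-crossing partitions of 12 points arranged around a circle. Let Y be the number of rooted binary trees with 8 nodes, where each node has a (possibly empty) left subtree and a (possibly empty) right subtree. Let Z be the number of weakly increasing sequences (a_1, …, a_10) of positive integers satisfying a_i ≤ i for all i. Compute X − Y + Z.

The non-crossing partitions of [12] form a lattice of size C_12. So X = C_12 = 208012.
Binary trees (left/right distinguished) on n nodes are counted by C_n; here n = 8. So Y = C_8 = 1430.
Weakly increasing sequences with a_i ≤ i biject with Dyck paths of semilength 10, so there are C_10. So Z = C_10 = 16796.
X − Y + Z = 208012 − 1430 + 16796 = 223378.

223378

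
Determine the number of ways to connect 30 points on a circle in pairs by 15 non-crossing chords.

9694845

Pairing 30 circle points by 15 non-crossing chords gives C_15 matchings.
C_15 = 9694845.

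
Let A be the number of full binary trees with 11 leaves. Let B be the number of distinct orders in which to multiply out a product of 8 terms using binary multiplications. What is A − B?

16367

Full binary trees with 11 leaves have 11−1 = 10 internal nodes, so there are C_10 of them. So A = C_10 = 16796.
Parenthesizations of m factors correspond to full binary trees with m leaves, counted by C_{m−1}; m = 8 gives C_7. So B = C_7 = 429.
A − B = 16796 − 429 = 16367.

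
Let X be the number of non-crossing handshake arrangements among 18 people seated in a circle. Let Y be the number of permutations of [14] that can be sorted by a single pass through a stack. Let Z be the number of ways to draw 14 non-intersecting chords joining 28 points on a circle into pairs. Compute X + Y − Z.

Non-crossing handshake pairings of 2n people are counted by C_n; 18 people gives n = 9. So X = C_9 = 4862.
Stack-sortable permutations are exactly the 231-avoiding ones, counted by C_n; here n = 14. So Y = C_14 = 2674440.
Pairing 28 circle points by 14 non-crossing chords gives C_14 matchings. So Z = C_14 = 2674440.
X + Y − Z = 4862 + 2674440 − 2674440 = 4862.

4862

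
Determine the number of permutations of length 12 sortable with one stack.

208012

Stack-sortable permutations are exactly the 231-avoiding ones, counted by C_n; here n = 12.
C_12 = C(24,12)/13 = 2704156/13 = 208012.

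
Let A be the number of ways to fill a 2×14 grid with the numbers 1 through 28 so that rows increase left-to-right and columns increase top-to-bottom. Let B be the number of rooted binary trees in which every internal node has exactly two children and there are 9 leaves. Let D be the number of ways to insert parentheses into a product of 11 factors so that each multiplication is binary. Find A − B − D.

2656214

Standard Young tableaux of shape 2×n are counted by C_n; here n = 14. So A = C_14 = 2674440.
A full binary tree with L leaves has L−1 internal nodes and is counted by C_{L−1}; L = 9 gives C_8. So B = C_8 = 1430.
Bracketing 11 factors into binary products is counted by C_{11−1} = C_10. So D = C_10 = 16796.
A − B − D = 2674440 − 1430 − 16796 = 2656214.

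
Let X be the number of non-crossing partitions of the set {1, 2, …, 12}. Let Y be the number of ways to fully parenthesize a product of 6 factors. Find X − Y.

207970

Non-crossing partitions of an n-element set are counted by C_n; here n = 12. So X = C_12 = 208012.
Parenthesizations of m factors correspond to full binary trees with m leaves, counted by C_{m−1}; m = 6 gives C_5. So Y = C_5 = 42.
X − Y = 208012 − 42 = 207970.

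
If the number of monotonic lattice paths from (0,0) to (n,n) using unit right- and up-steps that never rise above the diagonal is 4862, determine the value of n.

Such diagonal-avoiding paths in an n×n grid are counted by C_n. Since C_9 = 4862, the index is 9.

9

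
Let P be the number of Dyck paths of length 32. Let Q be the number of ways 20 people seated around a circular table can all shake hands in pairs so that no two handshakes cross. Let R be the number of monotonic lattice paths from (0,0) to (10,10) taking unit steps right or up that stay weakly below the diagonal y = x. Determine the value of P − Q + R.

35357670

Dyck paths of semilength n (length 2n) are counted by C_n; here n = 16. So P = C_16 = 35357670.
With 20 = 2·10 people, non-crossing handshake pairings are non-crossing perfect matchings on a circle, counted by C_10. So Q = C_10 = 16796.
Monotone paths in an n×n grid that stay weakly below the diagonal are counted by C_n; here n = 10. So R = C_10 = 16796.
P − Q + R = 35357670 − 16796 + 16796 = 35357670.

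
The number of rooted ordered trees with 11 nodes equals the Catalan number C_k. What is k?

10

Rooted ordered (plane) trees on m nodes have m−1 edges and are counted by C_{m−1}; m = 11 gives C_10.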